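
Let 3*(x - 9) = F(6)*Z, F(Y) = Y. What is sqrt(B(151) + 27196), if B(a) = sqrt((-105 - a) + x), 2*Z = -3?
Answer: sqrt(27196 + 5*I*sqrt(10)) ≈ 164.91 + 0.0479*I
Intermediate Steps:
Z = -3/2 (Z = (1/2)*(-3) = -3/2 ≈ -1.5000)
x = 6 (x = 9 + (6*(-3/2))/3 = 9 + (1/3)*(-9) = 9 - 3 = 6)
B(a) = sqrt(-99 - a) (B(a) = sqrt((-105 - a) + 6) = sqrt(-99 - a))
sqrt(B(151) + 27196) = sqrt(sqrt(-99 - 1*151) + 27196) = sqrt(sqrt(-99 - 151) + 27196) = sqrt(sqrt(-250) + 27196) = sqrt(5*I*sqrt(10) + 27196) = sqrt(27196 + 5*I*sqrt(10))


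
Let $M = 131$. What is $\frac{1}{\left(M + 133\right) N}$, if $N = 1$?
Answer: $\frac{1}{264} \approx 0.0037879$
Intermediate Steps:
$\frac{1}{\left(M + 133\right) N} = \frac{1}{\left(131 + 133\right) 1} = \frac{1}{264 \cdot 1} = \frac{1}{264}$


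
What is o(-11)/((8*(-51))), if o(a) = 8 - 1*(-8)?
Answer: -2/51 ≈ -0.039216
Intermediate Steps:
o(a) = 16 (o(a) = 8 + 8 = 16)
o(-11)/((8*(-51))) = 16/((8*(-51))) = 16/(-408) = 16*(-1/408) = -2/51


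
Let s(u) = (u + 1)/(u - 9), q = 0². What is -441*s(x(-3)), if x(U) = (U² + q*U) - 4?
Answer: 1323/2 ≈ 661.50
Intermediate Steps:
q = 0
x(U) = -4 + U² (x(U) = (U² + 0*U) - 4 = (U² + 0) - 4 = U² - 4 = -4 + U²)
s(u) = (1 + u)/(-9 + u)
-441*s(x(-3)) = -441*(1 + (-4 + (-3)²))/(-9 + (-4 + (-3)²)) = -441*(1 + (-4 + 9))/(-9 + (-4 + 9)) = -441*(1 + 5)/(-9 + 5) = -441*6/(-4) = -(-441)*6/4 = -441*(-3/2) = 1323/2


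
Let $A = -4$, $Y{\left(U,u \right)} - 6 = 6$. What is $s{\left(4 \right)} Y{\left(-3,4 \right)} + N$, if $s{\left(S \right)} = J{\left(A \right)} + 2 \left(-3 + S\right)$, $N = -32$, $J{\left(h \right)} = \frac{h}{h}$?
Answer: $4$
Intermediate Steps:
$Y{\left(U,u \right)} = 12$ ($Y{\left(U,u \right)} = 6 + 6 = 12$)
$J{\left(h \right)} = 1$
$s{\left(S \right)} = -5 + 2 S$ ($s{\left(S \right)} = 1 + 2 \left(-3 + S\right) = 1 + \left(-6 + 2 S\right) = -5 + 2 S$)
$s{\left(4 \right)} Y{\left(-3,4 \right)} + N = \left(-5 + 2 \cdot 4\right) 12 - 32 = \left(-5 + 8\right) 12 - 32 = 3 \cdot 12 - 32 = 36 - 32 = 4$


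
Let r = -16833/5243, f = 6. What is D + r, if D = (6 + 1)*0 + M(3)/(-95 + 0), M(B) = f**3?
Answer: -2731623/498085 ≈ -5.4843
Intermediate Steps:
M(B) = 216 (M(B) = 6**3 = 216)
D = -216/95 (D = (6 + 1)*0 + 216/(-95 + 0) = 7*0 + 216/(-95) = 0 - 1/95*216 = 0 - 216/95 = -216/95 ≈ -2.2737)
r = -16833/5243 (r = -16833*1/5243 = -16833/5243 ≈ -3.2106)
D + r = -216/95 - 16833/5243 = -2731623/498085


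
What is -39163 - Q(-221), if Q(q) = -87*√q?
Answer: -39163 + 87*I*√221 ≈ -39163.0 + 1293.3*I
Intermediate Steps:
-39163 - Q(-221) = -39163 - (-87)*√(-221) = -39163 - (-87)*I*√221 = -39163 + 87*I*√221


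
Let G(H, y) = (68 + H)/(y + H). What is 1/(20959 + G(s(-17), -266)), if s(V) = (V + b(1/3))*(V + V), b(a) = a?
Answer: 451/9453461 ≈ 4.7707e-5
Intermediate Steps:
s(V) = 2*V*(⅓ + V) (s(V) = (V + 1/3)*(V + V) = (V + ⅓)*(2*V) = (⅓ + V)*(2*V) = 2*V*(⅓ + V))
G(H, y) = (68 + H)/(H + y)
1/(20959 + G(s(-17), -266)) = 1/(20959 + (68 + (⅔)*(-17)*(1 + 3*(-17)))/((⅔)*(-17)*(1 + 3*(-17)) - 266)) = 1/(20959 + (68 + (⅔)*(-17)*(1 - 51))/((⅔)*(-17)*(1 - 51) - 266)) = 1/(20959 + (68 + (⅔)*(-17)*(-50))/((⅔)*(-17)*(-50) - 266)) = 1/(20959 + (68 + 1700/3)/(1700/3 - 266)) = 1/(20959 + (1904/3)/(902/3)) = 1/(20959 + (3/902)*(1904/3)) = 1/(20959 + 952/451) = 1/(9453461/451) = 451/9453461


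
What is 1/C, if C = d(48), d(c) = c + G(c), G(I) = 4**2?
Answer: 1/64 ≈ 0.015625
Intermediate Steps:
G(I) = 16
d(c) = 16 + c (d(c) = c + 16 = 16 + c)
C = 64 (C = 16 + 48 = 64)
1/C = 1/64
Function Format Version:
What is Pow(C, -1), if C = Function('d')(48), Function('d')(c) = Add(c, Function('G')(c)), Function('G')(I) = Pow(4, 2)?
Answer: Rational(1, 64) ≈ 0.015625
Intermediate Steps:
Function('G')(I) = 16
Function('d')(c) = Add(16, c) (Function('d')(c) = Add(c, 16) = Add(16, c))
C = 64 (C = Add(16, 48) = 64)
Pow(C, -1) = Pow(64, -1) = Rational(1, 64)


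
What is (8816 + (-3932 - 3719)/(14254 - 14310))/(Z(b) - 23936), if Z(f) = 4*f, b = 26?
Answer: -71621/190656 ≈ -0.37566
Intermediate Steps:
(8816 + (-3932 - 3719)/(14254 - 14310))/(Z(b) - 23936) = (8816 + (-3932 - 3719)/(14254 - 14310))/(4*26 - 23936) = (8816 - 7651/(-56))/(104 - 23936) = (8816 - 7651*(-1/56))/(-23832) = (8816 + 1093/8)*(-1/23832) = (71621/8)*(-1/23832) = -71621/190656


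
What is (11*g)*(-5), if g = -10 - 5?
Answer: 825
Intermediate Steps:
g = -15
(11*g)*(-5) = (11*(-15))*(-5) = -165*(-5) = 825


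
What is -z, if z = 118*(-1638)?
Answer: 193284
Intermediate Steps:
z = -193284
-z = -1*(-193284) = 193284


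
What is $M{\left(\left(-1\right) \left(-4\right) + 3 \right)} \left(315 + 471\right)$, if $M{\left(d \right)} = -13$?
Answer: $-10218$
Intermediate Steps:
$M{\left(\left(-1\right) \left(-4\right) + 3 \right)} \left(315 + 471\right) = - 13 \left(315 + 471\right) = \left(-13\right) 786 = -10218$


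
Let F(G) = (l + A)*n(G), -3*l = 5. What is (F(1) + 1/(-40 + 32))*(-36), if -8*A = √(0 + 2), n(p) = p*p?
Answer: 129/2 + 9*√2/2 ≈ 70.864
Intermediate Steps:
l = -5/3 (l = -⅓*5 = -5/3 ≈ -1.6667)
n(p) = p²
A = -√2/8 (A = -√(0 + 2)/8 = -√2/8 ≈ -0.17678)
F(G) = G²*(-5/3 - √2/8) (F(G) = (-5/3 - √2/8)*G² = G²*(-5/3 - √2/8))
(F(1) + 1/(-40 + 32))*(-36) = ((1/24)*1²*(-40 - 3*√2) + 1/(-40 + 32))*(-36) = ((1/24)*1*(-40 - 3*√2) + 1/(-8))*(-36) = ((-5/3 - √2/8) - ⅛)*(-36) = (-43/24 - √2/8)*(-36) = 129/2 + 9*√2/2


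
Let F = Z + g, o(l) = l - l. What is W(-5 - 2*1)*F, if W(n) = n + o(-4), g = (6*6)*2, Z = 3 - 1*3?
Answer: -504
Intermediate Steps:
o(l) = 0
Z = 0 (Z = 3 - 3 = 0)
g = 72 (g = 36*2 = 72)
W(n) = n (W(n) = n + 0 = n)
F = 72 (F = 0 + 72 = 72)
W(-5 - 2*1)*F = (-5 - 2*1)*72 = (-5 - 2)*72 = -7*72 = -504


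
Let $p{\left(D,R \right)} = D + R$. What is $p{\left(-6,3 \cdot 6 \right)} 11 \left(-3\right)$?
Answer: $-396$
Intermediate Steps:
$p{\left(-6,3 \cdot 6 \right)} 11 \left(-3\right) = \left(-6 + 3 \cdot 6\right) 11 \left(-3\right) = \left(-6 + 18\right) 11 \left(-3\right) = 12 \cdot 11 \left(-3\right) = 132 \left(-3\right) = -396$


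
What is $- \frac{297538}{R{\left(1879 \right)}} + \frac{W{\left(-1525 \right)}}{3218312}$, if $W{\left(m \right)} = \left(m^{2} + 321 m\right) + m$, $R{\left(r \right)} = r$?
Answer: $- \frac{954122949431}{6047208248} \approx -157.78$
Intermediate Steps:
$W{\left(m \right)} = m^{2} + 322 m$
$- \frac{297538}{R{\left(1879 \right)}} + \frac{W{\left(-1525 \right)}}{3218312} = - \frac{297538}{1879} + \frac{\left(-1525\right) \left(322 - 1525\right)}{3218312} = \left(-297538\right) \frac{1}{1879} + \left(-1525\right) \left(-1203\right) \frac{1}{3218312} = - \frac{297538}{1879} + 1834575 \cdot \frac{1}{3218312} = - \frac{297538}{1879} + \frac{1834575}{3218312} = - \frac{954122949431}{6047208248}$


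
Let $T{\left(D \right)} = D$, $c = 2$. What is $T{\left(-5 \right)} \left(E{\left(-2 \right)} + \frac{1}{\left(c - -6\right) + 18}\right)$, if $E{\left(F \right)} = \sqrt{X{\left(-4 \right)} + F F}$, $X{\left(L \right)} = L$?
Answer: $- \frac{5}{26} \approx -0.19231$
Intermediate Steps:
$E{\left(F \right)} = \sqrt{-4 + F^{2}}$ ($E{\left(F \right)} = \sqrt{-4 + F F} = \sqrt{-4 + F^{2}}$)
$T{\left(-5 \right)} \left(E{\left(-2 \right)} + \frac{1}{\left(c - -6\right) + 18}\right) = - 5 \left(\sqrt{-4 + \left(-2\right)^{2}} + \frac{1}{\left(2 - -6\right) + 18}\right) = - 5 \left(\sqrt{-4 + 4} + \frac{1}{\left(2 + 6\right) + 18}\right) = - 5 \left(\sqrt{0} + \frac{1}{8 + 18}\right) = - 5 \left(0 + \frac{1}{26}\right) = \left(-5\right) \frac{1}{26} = - \frac{5}{26}$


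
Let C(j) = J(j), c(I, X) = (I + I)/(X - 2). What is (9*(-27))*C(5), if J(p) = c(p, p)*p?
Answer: -4050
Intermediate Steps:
c(I, X) = 2*I/(-2 + X) (c(I, X) = (2*I)/(-2 + X) = 2*I/(-2 + X))
J(p) = 2*p²/(-2 + p) (J(p) = (2*p/(-2 + p))*p = 2*p²/(-2 + p))
C(j) = 2*j²/(-2 + j)
(9*(-27))*C(5) = (9*(-27))*(2*5²/(-2 + 5)) = -486*25/3 = -243*50/3 = -4050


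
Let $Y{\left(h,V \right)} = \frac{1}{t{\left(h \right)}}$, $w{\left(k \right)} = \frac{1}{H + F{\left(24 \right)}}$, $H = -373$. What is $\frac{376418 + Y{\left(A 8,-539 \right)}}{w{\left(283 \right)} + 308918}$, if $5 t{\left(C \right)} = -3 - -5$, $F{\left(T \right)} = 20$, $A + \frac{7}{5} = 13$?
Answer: $\frac{88584291}{72698702} \approx 1.2185$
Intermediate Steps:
$A = \frac{58}{5}$ ($A = - \frac{7}{5} + 13 = \frac{58}{5} \approx 11.6$)
$t{\left(C \right)} = \frac{2}{5}$ ($t{\left(C \right)} = \frac{-3 - -5}{5} = \frac{-3 + 5}{5} = \frac{1}{5} \cdot 2 = \frac{2}{5}$)
$w{\left(k \right)} = - \frac{1}{353}$ ($w{\left(k \right)} = \frac{1}{-373 + 20} = \frac{1}{-353} = - \frac{1}{353}$)
$Y{\left(h,V \right)} = \frac{5}{2}$ ($Y{\left(h,V \right)} = \frac{1}{\frac{2}{5}} = \frac{5}{2}$)
$\frac{376418 + Y{\left(A 8,-539 \right)}}{w{\left(283 \right)} + 308918} = \frac{376418 + \frac{5}{2}}{- \frac{1}{353} + 308918} = \frac{752841}{2 \cdot \frac{109048053}{353}} = \frac{752841}{2} \cdot \frac{353}{109048053} = \frac{88584291}{72698702}$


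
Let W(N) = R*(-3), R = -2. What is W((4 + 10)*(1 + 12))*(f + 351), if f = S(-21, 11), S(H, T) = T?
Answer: 2172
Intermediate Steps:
W(N) = 6 (W(N) = -2*(-3) = 6)
f = 11
W((4 + 10)*(1 + 12))*(f + 351) = 6*(11 + 351) = 6*362 = 2172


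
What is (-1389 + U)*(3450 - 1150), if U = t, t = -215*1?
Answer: -3689200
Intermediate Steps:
t = -215
U = -215
(-1389 + U)*(3450 - 1150) = (-1389 - 215)*(3450 - 1150) = -1604*2300 = -3689200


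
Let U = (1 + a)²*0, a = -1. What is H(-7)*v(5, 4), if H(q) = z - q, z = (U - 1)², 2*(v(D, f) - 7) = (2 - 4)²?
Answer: 72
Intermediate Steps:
v(D, f) = 9 (v(D, f) = 7 + (2 - 4)²/2 = 7 + (½)*(-2)² = 7 + (½)*4 = 7 + 2 = 9)
U = 0 (U = (1 - 1)²*0 = 0²*0 = 0*0 = 0)
z = 1 (z = (0 - 1)² = (-1)² = 1)
H(q) = 1 - q
H(-7)*v(5, 4) = (1 - 1*(-7))*9 = (1 + 7)*9 = 8*9 = 72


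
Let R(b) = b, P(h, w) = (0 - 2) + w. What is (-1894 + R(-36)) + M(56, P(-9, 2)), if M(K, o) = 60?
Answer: -1870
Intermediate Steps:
P(h, w) = -2 + w
(-1894 + R(-36)) + M(56, P(-9, 2)) = (-1894 - 36) + 60 = -1930 + 60 = -1870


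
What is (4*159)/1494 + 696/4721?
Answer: 673730/1175529 ≈ 0.57313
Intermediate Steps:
(4*159)/1494 + 696/4721 = 636*(1/1494) + 696*(1/4721) = 106/249 + 696/4721 = 673730/1175529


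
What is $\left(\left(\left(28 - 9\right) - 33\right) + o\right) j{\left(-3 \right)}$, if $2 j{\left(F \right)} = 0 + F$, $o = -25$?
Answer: $\frac{117}{2} \approx 58.5$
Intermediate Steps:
$j{\left(F \right)} = \frac{F}{2}$ ($j{\left(F \right)} = \frac{0 + F}{2} = \frac{F}{2}$)
$\left(\left(\left(28 - 9\right) - 33\right) + o\right) j{\left(-3 \right)} = \left(\left(\left(28 - 9\right) - 33\right) - 25\right) \frac{1}{2} \left(-3\right) = \left(\left(19 - 33\right) - 25\right) \left(- \frac{3}{2}\right) = \left(-14 - 25\right) \left(- \frac{3}{2}\right) = \left(-39\right) \left(- \frac{3}{2}\right) = \frac{117}{2}$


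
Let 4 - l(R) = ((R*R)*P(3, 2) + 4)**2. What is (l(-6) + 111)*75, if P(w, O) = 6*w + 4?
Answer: -47512575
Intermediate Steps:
P(w, O) = 4 + 6*w
l(R) = 4 - (4 + 22*R**2)**2 (l(R) = 4 - ((R*R)*(4 + 6*3) + 4)**2 = 4 - (R**2*(4 + 18) + 4)**2 = 4 - (R**2*22 + 4)**2 = 4 - (22*R**2 + 4)**2 = 4 - (4 + 22*R**2)**2)
(l(-6) + 111)*75 = ((4 - 4*(2 + 11*(-6)**2)**2) + 111)*75 = ((4 - 4*(2 + 11*36)**2) + 111)*75 = ((4 - 4*(2 + 396)**2) + 111)*75 = ((4 - 4*398**2) + 111)*75 = ((4 - 4*158404) + 111)*75 = ((4 - 633616) + 111)*75 = (-633612 + 111)*75 = -633501*75 = -47512575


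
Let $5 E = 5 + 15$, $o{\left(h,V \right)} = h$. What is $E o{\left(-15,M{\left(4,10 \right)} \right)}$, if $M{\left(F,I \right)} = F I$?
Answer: $-60$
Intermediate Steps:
$E = 4$ ($E = \frac{5 + 15}{5} = \frac{1}{5} \cdot 20 = 4$)
$E o{\left(-15,M{\left(4,10 \right)} \right)} = 4 \left(-15\right) = -60$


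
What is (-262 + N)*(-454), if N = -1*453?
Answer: 324610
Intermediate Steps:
N = -453
(-262 + N)*(-454) = (-262 - 453)*(-454) = -715*(-454) = 324610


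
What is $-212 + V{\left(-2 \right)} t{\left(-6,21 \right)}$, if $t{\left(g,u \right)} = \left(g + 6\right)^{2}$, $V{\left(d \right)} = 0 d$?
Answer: $-212$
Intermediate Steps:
$V{\left(d \right)} = 0$
$t{\left(g,u \right)} = \left(6 + g\right)^{2}$
$-212 + V{\left(-2 \right)} t{\left(-6,21 \right)} = -212 + 0 \left(6 - 6\right)^{2} = -212 + 0 \cdot 0^{2} = -212 + 0 \cdot 0 = -212 + 0 = -212$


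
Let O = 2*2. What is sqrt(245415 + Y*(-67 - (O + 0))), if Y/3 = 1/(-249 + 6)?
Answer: sqrt(19878686)/9 ≈ 495.39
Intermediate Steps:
O = 4
Y = -1/81 (Y = 3/(-249 + 6) = 3/(-243) = 3*(-1/243) = -1/81 ≈ -0.012346)
sqrt(245415 + Y*(-67 - (O + 0))) = sqrt(245415 - (-67 - (4 + 0))/81) = sqrt(245415 - (-67 - 1*4)/81) = sqrt(245415 - (-67 - 4)/81) = sqrt(245415 - 1/81*(-71)) = sqrt(245415 + 71/81) = sqrt(19878686/81) = sqrt(19878686)/9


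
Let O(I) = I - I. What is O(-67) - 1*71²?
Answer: -5041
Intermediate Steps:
O(I) = 0
O(-67) - 1*71² = 0 - 1*71² = 0 - 1*5041 = 0 - 5041 = -5041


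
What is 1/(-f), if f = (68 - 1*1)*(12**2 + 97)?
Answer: -1/16147 ≈ -6.1931e-5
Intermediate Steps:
f = 16147 (f = (68 - 1)*(144 + 97) = 67*241 = 16147)
1/(-f) = 1/(-1*16147) = 1/(-16147) = -1/16147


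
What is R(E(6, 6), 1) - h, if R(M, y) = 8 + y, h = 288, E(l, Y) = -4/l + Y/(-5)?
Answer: -279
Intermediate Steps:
E(l, Y) = -4/l - Y/5 (E(l, Y) = -4/l + Y*(-⅕) = -4/l - Y/5)
R(E(6, 6), 1) - h = (8 + 1) - 1*288 = 9 - 288 = -279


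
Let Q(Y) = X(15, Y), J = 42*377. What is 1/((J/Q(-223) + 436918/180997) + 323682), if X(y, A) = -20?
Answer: 1809970/584426125471 ≈ 3.0970e-6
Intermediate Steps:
J = 15834
Q(Y) = -20
1/((J/Q(-223) + 436918/180997) + 323682) = 1/((15834/(-20) + 436918/180997) + 323682) = 1/((15834*(-1/20) + 436918*(1/180997)) + 323682) = 1/((-7917/10 + 436918/180997) + 323682) = 1/(-1428584069/1809970 + 323682) = 1/(584426125471/1809970) = 1809970/584426125471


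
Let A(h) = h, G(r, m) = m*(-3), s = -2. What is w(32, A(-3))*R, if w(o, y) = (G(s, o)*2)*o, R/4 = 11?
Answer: -270336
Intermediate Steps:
G(r, m) = -3*m
R = 44 (R = 4*11 = 44)
w(o, y) = -6*o**2 (w(o, y) = (-3*o*2)*o = (-6*o)*o = -6*o**2)
w(32, A(-3))*R = -6*32**2*44 = -6*1024*44 = -6144*44 = -270336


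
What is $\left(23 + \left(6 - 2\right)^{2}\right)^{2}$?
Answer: $1521$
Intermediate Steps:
$\left(23 + \left(6 - 2\right)^{2}\right)^{2} = \left(23 + 4^{2}\right)^{2} = \left(23 + 16\right)^{2} = 39^{2} = 1521$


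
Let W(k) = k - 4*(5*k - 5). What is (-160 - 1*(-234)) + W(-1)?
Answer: 113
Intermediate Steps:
W(k) = 20 - 19*k (W(k) = k - 4*(-5 + 5*k) = k + (20 - 20*k) = 20 - 19*k)
(-160 - 1*(-234)) + W(-1) = (-160 - 1*(-234)) + (20 - 19*(-1)) = (-160 + 234) + (20 + 19) = 74 + 39 = 113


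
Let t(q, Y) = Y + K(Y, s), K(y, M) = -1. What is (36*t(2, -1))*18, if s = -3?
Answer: -1296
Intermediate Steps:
t(q, Y) = -1 + Y (t(q, Y) = Y - 1 = -1 + Y)
(36*t(2, -1))*18 = (36*(-1 - 1))*18 = (36*(-2))*18 = -72*18 = -1296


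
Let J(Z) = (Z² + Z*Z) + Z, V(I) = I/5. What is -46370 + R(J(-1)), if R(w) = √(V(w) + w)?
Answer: -46370 + √30/5 ≈ -46369.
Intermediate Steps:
V(I) = I/5 (V(I) = I*(⅕) = I/5)
J(Z) = Z + 2*Z² (J(Z) = (Z² + Z²) + Z = 2*Z² + Z = Z + 2*Z²)
R(w) = √30*√w/5 (R(w) = √(w/5 + w) = √(6*w/5) = √30*√w/5)
-46370 + R(J(-1)) = -46370 + √30*√(-(1 + 2*(-1)))/5 = -46370 + √30*√(-(1 - 2))/5 = -46370 + √30*√(-1*(-1))/5 = -46370 + √30*√1/5 = -46370 + (⅕)*√30*1 = -46370 + √30/5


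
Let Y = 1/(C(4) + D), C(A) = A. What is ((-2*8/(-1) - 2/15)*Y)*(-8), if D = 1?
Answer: -1904/75 ≈ -25.387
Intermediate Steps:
Y = ⅕ (Y = 1/(4 + 1) = 1/5 = ⅕ ≈ 0.20000)
((-2*8/(-1) - 2/15)*Y)*(-8) = ((-2*8/(-1) - 2/15)*(⅕))*(-8) = ((-16*(-1) - 2*1/15)*(⅕))*(-8) = ((16 - 2/15)*(⅕))*(-8) = ((238/15)*(⅕))*(-8) = (238/75)*(-8) = -1904/75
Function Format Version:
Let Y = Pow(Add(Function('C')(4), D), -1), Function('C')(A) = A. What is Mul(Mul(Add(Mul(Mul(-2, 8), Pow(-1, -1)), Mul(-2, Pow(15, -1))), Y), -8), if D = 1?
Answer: Rational(-1904, 75) ≈ -25.387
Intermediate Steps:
Y = Rational(1, 5) (Y = Pow(Add(4, 1), -1) = Pow(5, -1) = Rational(1, 5) ≈ 0.20000)
Mul(Mul(Add(Mul(Mul(-2, 8), Pow(-1, -1)), Mul(-2, Pow(15, -1))), Y), -8) = Mul(Mul(Add(Mul(Mul(-2, 8), Pow(-1, -1)), Mul(-2, Pow(15, -1))), Rational(1, 5)), -8) = Mul(Mul(Add(Mul(-16, -1), Mul(-2, Rational(1, 15))), Rational(1, 5)), -8) = Mul(Mul(Add(16, Rational(-2, 15)), Rational(1, 5)), -8) = Mul(Mul(Rational(238, 15), Rational(1, 5)), -8) = Mul(Rational(238, 75), -8) = Rational(-1904, 75)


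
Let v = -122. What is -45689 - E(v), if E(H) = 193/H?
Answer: -5573865/122 ≈ -45687.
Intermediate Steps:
-45689 - E(v) = -45689 - 193/(-122) = -45689 - 193*(-1)/122 = -45689 - 1*(-193/122) = -45689 + 193/122 = -5573865/122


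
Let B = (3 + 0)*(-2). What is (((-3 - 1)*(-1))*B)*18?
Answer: -432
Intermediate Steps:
B = -6 (B = 3*(-2) = -6)
(((-3 - 1)*(-1))*B)*18 = (((-3 - 1)*(-1))*(-6))*18 = (-4*(-1)*(-6))*18 = (4*(-6))*18 = -24*18 = -432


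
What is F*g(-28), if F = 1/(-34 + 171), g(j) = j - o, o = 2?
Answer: -30/137 ≈ -0.21898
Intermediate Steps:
g(j) = -2 + j (g(j) = j - 1*2 = j - 2 = -2 + j)
F = 1/137 ≈ 0.0072993
F*g(-28) = (-2 - 28)/137 = (1/137)*(-30) = -30/137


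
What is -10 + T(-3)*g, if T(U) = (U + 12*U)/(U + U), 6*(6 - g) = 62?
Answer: -229/6 ≈ -38.167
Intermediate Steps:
g = -13/3 (g = 6 - ⅙*62 = 6 - 31/3 = -13/3 ≈ -4.3333)
T(U) = 13/2 (T(U) = (13*U)/((2*U)) = (13*U)*(1/(2*U)) = 13/2)
-10 + T(-3)*g = -10 + (13/2)*(-13/3) = -10 - 169/6 = -229/6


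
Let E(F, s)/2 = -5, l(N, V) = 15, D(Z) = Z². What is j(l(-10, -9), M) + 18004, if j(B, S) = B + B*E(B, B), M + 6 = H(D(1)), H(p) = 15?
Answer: 17869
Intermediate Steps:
E(F, s) = -10 (E(F, s) = 2*(-5) = -10)
M = 9 (M = -6 + 15 = 9)
j(B, S) = -9*B (j(B, S) = B + B*(-10) = B - 10*B = -9*B)
j(l(-10, -9), M) + 18004 = -9*15 + 18004 = -135 + 18004 = 17869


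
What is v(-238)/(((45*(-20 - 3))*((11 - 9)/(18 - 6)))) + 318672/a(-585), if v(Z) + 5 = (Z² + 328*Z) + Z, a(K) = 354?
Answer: 6959958/6785 ≈ 1025.8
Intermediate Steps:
v(Z) = -5 + Z² + 329*Z (v(Z) = -5 + ((Z² + 328*Z) + Z) = -5 + (Z² + 329*Z) = -5 + Z² + 329*Z)
v(-238)/(((45*(-20 - 3))*((11 - 9)/(18 - 6)))) + 318672/a(-585) = (-5 + (-238)² + 329*(-238))/(((45*(-20 - 3))*((11 - 9)/(18 - 6)))) + 318672/354 = (-5 + 56644 - 78302)/(((45*(-23))*(2/12))) + 318672*(1/354) = -21663/((-2070/12)) + 53112/59 = -21663/((-1035*⅙)) + 53112/59 = -21663/(-345/2) + 53112/59 = -21663*(-2/345) + 53112/59 = 14442/115 + 53112/59 = 6959958/6785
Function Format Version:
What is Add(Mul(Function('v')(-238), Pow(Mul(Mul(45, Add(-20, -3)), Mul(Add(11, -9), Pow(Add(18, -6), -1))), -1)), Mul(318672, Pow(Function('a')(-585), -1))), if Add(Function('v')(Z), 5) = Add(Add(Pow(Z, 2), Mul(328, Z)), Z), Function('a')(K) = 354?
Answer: Rational(6959958, 6785) ≈ 1025.8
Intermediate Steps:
Function('v')(Z) = Add(-5, Pow(Z, 2), Mul(329, Z)) (Function('v')(Z) = Add(-5, Add(Add(Pow(Z, 2), Mul(328, Z)), Z)) = Add(-5, Add(Pow(Z, 2), Mul(329, Z))) = Add(-5, Pow(Z, 2), Mul(329, Z)))
Add(Mul(Function('v')(-238), Pow(Mul(Mul(45, Add(-20, -3)), Mul(Add(11, -9), Pow(Add(18, -6), -1))), -1)), Mul(318672, Pow(Function('a')(-585), -1))) = Add(Mul(Add(-5, Pow(-238, 2), Mul(329, -238)), Pow(Mul(Mul(45, Add(-20, -3)), Mul(Add(11, -9), Pow(Add(18, -6), -1))), -1)), Mul(318672, Pow(354, -1))) = Add(Mul(Add(-5, 56644, -78302), Pow(Mul(Mul(45, -23), Mul(2, Pow(12, -1))), -1)), Mul(318672, Rational(1, 354))) = Add(Mul(-21663, Pow(Mul(-1035, Mul(2, Rational(1, 12))), -1)), Rational(53112, 59)) = Add(Mul(-21663, Pow(Mul(-1035, Rational(1, 6)), -1)), Rational(53112, 59)) = Add(Mul(-21663, Pow(Rational(-345, 2), -1)), Rational(53112, 59)) = Add(Mul(-21663, Rational(-2, 345)), Rational(53112, 59)) = Add(Rational(14442, 115), Rational(53112, 59)) = Rational(6959958, 6785)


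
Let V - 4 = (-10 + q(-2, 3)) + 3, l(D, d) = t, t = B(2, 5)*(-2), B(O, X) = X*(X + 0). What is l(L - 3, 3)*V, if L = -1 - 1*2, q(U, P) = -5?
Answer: 400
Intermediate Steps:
B(O, X) = X**2 (B(O, X) = X*X = X**2)
L = -3 (L = -1 - 2 = -3)
t = -50 (t = 5**2*(-2) = 25*(-2) = -50)
l(D, d) = -50
V = -8 (V = 4 + ((-10 - 5) + 3) = 4 + (-15 + 3) = 4 - 12 = -8)
l(L - 3, 3)*V = -50*(-8) = 400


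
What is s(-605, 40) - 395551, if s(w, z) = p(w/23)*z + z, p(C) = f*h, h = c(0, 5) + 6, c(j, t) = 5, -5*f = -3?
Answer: -395247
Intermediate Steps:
f = 3/5 (f = -1/5*(-3) = 3/5 ≈ 0.60000)
h = 11 (h = 5 + 6 = 11)
p(C) = 33/5 (p(C) = (3/5)*11 = 33/5)
s(w, z) = 38*z/5 (s(w, z) = 33*z/5 + z = 38*z/5)
s(-605, 40) - 395551 = (38/5)*40 - 395551 = 304 - 395551 = -395247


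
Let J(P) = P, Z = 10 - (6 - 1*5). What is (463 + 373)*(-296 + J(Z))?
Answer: -239932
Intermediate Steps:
Z = 9 (Z = 10 - (6 - 5) = 10 - 1*1 = 10 - 1 = 9)
(463 + 373)*(-296 + J(Z)) = (463 + 373)*(-296 + 9) = 836*(-287) = -239932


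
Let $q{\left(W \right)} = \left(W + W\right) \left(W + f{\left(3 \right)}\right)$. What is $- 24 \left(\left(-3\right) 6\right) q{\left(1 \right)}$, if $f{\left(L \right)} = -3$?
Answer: $-1728$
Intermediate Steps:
$q{\left(W \right)} = 2 W \left(-3 + W\right)$ ($q{\left(W \right)} = \left(W + W\right) \left(W - 3\right) = 2 W \left(-3 + W\right)$)
$- 24 \left(\left(-3\right) 6\right) q{\left(1 \right)} = - 24 \left(\left(-3\right) 6\right) 2 \cdot 1 \left(-3 + 1\right) = \left(-24\right) \left(-18\right) 2 \cdot 1 \left(-2\right) = 432 \left(-4\right) = -1728$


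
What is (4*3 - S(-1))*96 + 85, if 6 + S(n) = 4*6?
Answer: -491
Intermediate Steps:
S(n) = 18 (S(n) = -6 + 4*6 = -6 + 24 = 18)
(4*3 - S(-1))*96 + 85 = (4*3 - 1*18)*96 + 85 = (12 - 18)*96 + 85 = -6*96 + 85 = -576 + 85 = -491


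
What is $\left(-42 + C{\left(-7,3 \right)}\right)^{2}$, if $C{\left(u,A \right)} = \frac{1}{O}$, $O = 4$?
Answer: $\frac{27889}{16} \approx 1743.1$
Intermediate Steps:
$C{\left(u,A \right)} = \frac{1}{4}$
$\left(-42 + C{\left(-7,3 \right)}\right)^{2} = \left(-42 + \frac{1}{4}\right)^{2} = \left(- \frac{167}{4}\right)^{2} = \frac{27889}{16}$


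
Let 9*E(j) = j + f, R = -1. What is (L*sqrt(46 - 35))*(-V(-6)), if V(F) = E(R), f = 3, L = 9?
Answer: -2*sqrt(11) ≈ -6.6332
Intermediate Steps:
E(j) = 1/3 + j/9 (E(j) = (j + 3)/9 = (3 + j)/9 = 1/3 + j/9)
V(F) = 2/9 (V(F) = 1/3 + (1/9)*(-1) = 1/3 - 1/9 = 2/9)
(L*sqrt(46 - 35))*(-V(-6)) = (9*sqrt(46 - 35))*(-1*2/9) = (9*sqrt(11))*(-2/9) = -2*sqrt(11)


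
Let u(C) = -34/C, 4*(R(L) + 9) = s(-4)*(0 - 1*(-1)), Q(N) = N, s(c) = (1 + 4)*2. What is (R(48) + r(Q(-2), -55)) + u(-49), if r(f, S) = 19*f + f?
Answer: -4489/98 ≈ -45.806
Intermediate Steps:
s(c) = 10 (s(c) = 5*2 = 10)
R(L) = -13/2 (R(L) = -9 + (10*(0 - 1*(-1)))/4 = -9 + (10*(0 + 1))/4 = -9 + (10*1)/4 = -9 + (¼)*10 = -9 + 5/2 = -13/2)
r(f, S) = 20*f
(R(48) + r(Q(-2), -55)) + u(-49) = (-13/2 + 20*(-2)) - 34/(-49) = (-13/2 - 40) - 34*(-1/49) = -93/2 + 34/49 = -4489/98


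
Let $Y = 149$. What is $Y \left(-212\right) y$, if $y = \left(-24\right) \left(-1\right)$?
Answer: $-758112$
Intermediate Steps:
$y = 24$
$Y \left(-212\right) y = 149 \left(-212\right) 24 = \left(-31588\right) 24 = -758112$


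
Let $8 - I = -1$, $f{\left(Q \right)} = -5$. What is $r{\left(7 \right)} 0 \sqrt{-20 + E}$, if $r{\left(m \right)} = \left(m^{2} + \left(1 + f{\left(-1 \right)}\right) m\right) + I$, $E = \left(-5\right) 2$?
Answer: $0$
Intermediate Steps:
$E = -10$
$I = 9$ ($I = 8 - -1 = 8 + 1 = 9$)
$r{\left(m \right)} = 9 + m^{2} - 4 m$ ($r{\left(m \right)} = \left(m^{2} + \left(1 - 5\right) m\right) + 9 = \left(m^{2} - 4 m\right) + 9 = 9 + m^{2} - 4 m$)
$r{\left(7 \right)} 0 \sqrt{-20 + E} = \left(9 + 7^{2} - 28\right) 0 \sqrt{-20 - 10} = \left(9 + 49 - 28\right) 0 \sqrt{-30} = 30 \cdot 0 i \sqrt{30} = 0 i \sqrt{30} = 0$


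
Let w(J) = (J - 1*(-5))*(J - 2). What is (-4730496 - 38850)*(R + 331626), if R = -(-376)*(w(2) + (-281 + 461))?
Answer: -1904428473876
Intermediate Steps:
w(J) = (-2 + J)*(5 + J) (w(J) = (J + 5)*(-2 + J) = (5 + J)*(-2 + J) = (-2 + J)*(5 + J))
R = 67680 (R = -(-376)*((-10 + 2² + 3*2) + (-281 + 461)) = -(-376)*((-10 + 4 + 6) + 180) = -(-376)*(0 + 180) = -(-376)*180 = -1*(-67680) = 67680)
(-4730496 - 38850)*(R + 331626) = (-4730496 - 38850)*(67680 + 331626) = -4769346*399306 = -1904428473876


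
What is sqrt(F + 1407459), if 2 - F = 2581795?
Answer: 7*I*sqrt(23966) ≈ 1083.7*I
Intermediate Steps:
F = -2581793 (F = 2 - 1*2581795 = 2 - 2581795 = -2581793)
sqrt(F + 1407459) = sqrt(-2581793 + 1407459) = sqrt(-1174334) = 7*I*sqrt(23966)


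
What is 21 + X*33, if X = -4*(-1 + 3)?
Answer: -243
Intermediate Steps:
X = -8 (X = -4*2 = -8)
21 + X*33 = 21 - 8*33 = 21 - 264 = -243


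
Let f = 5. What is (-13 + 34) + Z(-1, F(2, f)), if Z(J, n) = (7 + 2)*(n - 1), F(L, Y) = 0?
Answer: 12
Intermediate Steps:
Z(J, n) = -9 + 9*n (Z(J, n) = 9*(-1 + n) = -9 + 9*n)
(-13 + 34) + Z(-1, F(2, f)) = (-13 + 34) + (-9 + 9*0) = 21 + (-9 + 0) = 21 - 9 = 12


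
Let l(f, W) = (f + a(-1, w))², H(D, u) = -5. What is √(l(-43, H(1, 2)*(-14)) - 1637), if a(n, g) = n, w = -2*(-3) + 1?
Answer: √299 ≈ 17.292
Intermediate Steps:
w = 7 (w = 6 + 1 = 7)
l(f, W) = (-1 + f)² (l(f, W) = (f - 1)² = (-1 + f)²)
√(l(-43, H(1, 2)*(-14)) - 1637) = √((-1 - 43)² - 1637) = √((-44)² - 1637) = √(1936 - 1637) = √299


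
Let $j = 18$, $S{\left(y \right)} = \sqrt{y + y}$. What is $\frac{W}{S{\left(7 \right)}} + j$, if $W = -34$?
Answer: $18 - \frac{17 \sqrt{14}}{7} \approx 8.9131$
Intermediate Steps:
$S{\left(y \right)} = \sqrt{2} \sqrt{y}$ ($S{\left(y \right)} = \sqrt{2 y} = \sqrt{2} \sqrt{y}$)
$\frac{W}{S{\left(7 \right)}} + j = - \frac{34}{\sqrt{2} \sqrt{7}} + 18 = - \frac{34}{\sqrt{14}} + 18 = - 34 \frac{\sqrt{14}}{14} + 18 = - \frac{17 \sqrt{14}}{7} + 18 = 18 - \frac{17 \sqrt{14}}{7}$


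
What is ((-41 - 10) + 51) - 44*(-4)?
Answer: 176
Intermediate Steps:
((-41 - 10) + 51) - 44*(-4) = (-51 + 51) + 176 = 0 + 176 = 176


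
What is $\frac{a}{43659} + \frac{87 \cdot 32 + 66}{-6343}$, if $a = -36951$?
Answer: $- \frac{119602781}{92309679} \approx -1.2957$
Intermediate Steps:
$\frac{a}{43659} + \frac{87 \cdot 32 + 66}{-6343} = - \frac{36951}{43659} + \frac{87 \cdot 32 + 66}{-6343} = \left(-36951\right) \frac{1}{43659} + \left(2784 + 66\right) \left(- \frac{1}{6343}\right) = - \frac{12317}{14553} + 2850 \left(- \frac{1}{6343}\right) = - \frac{12317}{14553} - \frac{2850}{6343} = - \frac{119602781}{92309679}$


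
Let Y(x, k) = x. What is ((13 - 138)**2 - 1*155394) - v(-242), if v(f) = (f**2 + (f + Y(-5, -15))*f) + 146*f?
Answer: -222775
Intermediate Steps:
v(f) = f**2 + 146*f + f*(-5 + f) (v(f) = (f**2 + (f - 5)*f) + 146*f = (f**2 + (-5 + f)*f) + 146*f = (f**2 + f*(-5 + f)) + 146*f = f**2 + 146*f + f*(-5 + f))
((13 - 138)**2 - 1*155394) - v(-242) = ((13 - 138)**2 - 1*155394) - (-242)*(141 + 2*(-242)) = ((-125)**2 - 155394) - (-242)*(141 - 484) = (15625 - 155394) - (-242)*(-343) = -139769 - 1*83006 = -139769 - 83006 = -222775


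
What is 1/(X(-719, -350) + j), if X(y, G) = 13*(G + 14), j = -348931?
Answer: -1/353299 ≈ -2.8305e-6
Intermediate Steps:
X(y, G) = 182 + 13*G (X(y, G) = 13*(14 + G) = 182 + 13*G)
1/(X(-719, -350) + j) = 1/((182 + 13*(-350)) - 348931) = 1/((182 - 4550) - 348931) = 1/(-4368 - 348931) = 1/(-353299) = -1/353299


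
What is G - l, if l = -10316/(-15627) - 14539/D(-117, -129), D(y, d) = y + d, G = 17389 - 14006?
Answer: 1419481333/427138 ≈ 3323.2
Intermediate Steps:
G = 3383
D(y, d) = d + y
l = 25526521/427138 (l = -10316/(-15627) - 14539/(-129 - 117) = -10316*(-1/15627) - 14539/(-246) = 10316/15627 - 14539*(-1/246) = 10316/15627 + 14539/246 = 25526521/427138 ≈ 59.762)
G - l = 3383 - 1*25526521/427138 = 3383 - 25526521/427138 = 1419481333/427138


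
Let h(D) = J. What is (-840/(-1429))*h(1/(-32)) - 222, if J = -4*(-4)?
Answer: -303798/1429 ≈ -212.59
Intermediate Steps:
J = 16
h(D) = 16
(-840/(-1429))*h(1/(-32)) - 222 = -840/(-1429)*16 - 222 = -840*(-1/1429)*16 - 222 = (840/1429)*16 - 222 = 13440/1429 - 222 = -303798/1429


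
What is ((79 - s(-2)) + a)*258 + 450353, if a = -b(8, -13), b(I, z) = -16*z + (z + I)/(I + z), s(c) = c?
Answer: 417329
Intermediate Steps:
b(I, z) = 1 - 16*z (b(I, z) = -16*z + (I + z)/(I + z) = -16*z + 1 = 1 - 16*z)
a = -209 (a = -(1 - 16*(-13)) = -(1 + 208) = -1*209 = -209)
((79 - s(-2)) + a)*258 + 450353 = ((79 - 1*(-2)) - 209)*258 + 450353 = ((79 + 2) - 209)*258 + 450353 = (81 - 209)*258 + 450353 = -128*258 + 450353 = -33024 + 450353 = 417329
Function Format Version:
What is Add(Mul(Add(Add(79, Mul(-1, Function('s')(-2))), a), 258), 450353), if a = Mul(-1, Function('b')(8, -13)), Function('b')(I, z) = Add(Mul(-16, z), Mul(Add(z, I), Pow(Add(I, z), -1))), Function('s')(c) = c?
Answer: 417329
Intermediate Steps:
Function('b')(I, z) = Add(1, Mul(-16, z)) (Function('b')(I, z) = Add(Mul(-16, z), Mul(Add(I, z), Pow(Add(I, z), -1))) = Add(Mul(-16, z), 1) = Add(1, Mul(-16, z)))
a = -209 (a = Mul(-1, Add(1, Mul(-16, -13))) = Mul(-1, Add(1, 208)) = Mul(-1, 209) = -209)
Add(Mul(Add(Add(79, Mul(-1, Function('s')(-2))), a), 258), 450353) = Add(Mul(Add(Add(79, Mul(-1, -2)), -209), 258), 450353) = Add(Mul(Add(Add(79, 2), -209), 258), 450353) = Add(Mul(Add(81, -209), 258), 450353) = Add(Mul(-128, 258), 450353) = Add(-33024, 450353) = 417329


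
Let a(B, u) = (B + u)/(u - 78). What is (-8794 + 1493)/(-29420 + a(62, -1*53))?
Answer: 956431/3854029 ≈ 0.24816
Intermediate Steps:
a(B, u) = (B + u)/(-78 + u)
(-8794 + 1493)/(-29420 + a(62, -1*53)) = (-8794 + 1493)/(-29420 + (62 - 1*53)/(-78 - 1*53)) = -7301/(-29420 + (62 - 53)/(-78 - 53)) = -7301/(-29420 + 9/(-131)) = -7301/(-29420 - 1/131*9) = -7301/(-29420 - 9/131) = -7301/(-3854029/131) = -7301*(-131/3854029) = 956431/3854029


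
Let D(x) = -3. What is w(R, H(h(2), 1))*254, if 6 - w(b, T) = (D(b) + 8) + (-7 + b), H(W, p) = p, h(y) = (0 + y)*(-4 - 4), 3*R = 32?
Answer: -2032/3 ≈ -677.33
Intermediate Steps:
R = 32/3 (R = (⅓)*32 = 32/3 ≈ 10.667)
h(y) = -8*y (h(y) = y*(-8) = -8*y)
w(b, T) = 8 - b (w(b, T) = 6 - ((-3 + 8) + (-7 + b)) = 6 - (5 + (-7 + b)) = 6 - (-2 + b) = 6 + (2 - b) = 8 - b)
w(R, H(h(2), 1))*254 = (8 - 1*32/3)*254 = (8 - 32/3)*254 = -8/3*254 = -2032/3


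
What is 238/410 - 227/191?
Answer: -23806/39155 ≈ -0.60799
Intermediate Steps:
238/410 - 227/191 = 238*(1/410) - 227*1/191 = 119/205 - 227/191 = -23806/39155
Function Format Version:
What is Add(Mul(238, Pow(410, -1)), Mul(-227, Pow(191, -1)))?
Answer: Rational(-23806, 39155) ≈ -0.60799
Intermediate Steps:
Add(Mul(238, Pow(410, -1)), Mul(-227, Pow(191, -1))) = Add(Mul(238, Rational(1, 410)), Mul(-227, Rational(1, 191))) = Add(Rational(119, 205), Rational(-227, 191)) = Rational(-23806, 39155)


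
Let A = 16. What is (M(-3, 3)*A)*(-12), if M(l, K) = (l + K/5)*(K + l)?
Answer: 0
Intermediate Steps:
M(l, K) = (K + l)*(l + K/5) (M(l, K) = (l + K*(1/5))*(K + l) = (l + K/5)*(K + l) = (K + l)*(l + K/5))
(M(-3, 3)*A)*(-12) = (((-3)**2 + (1/5)*3**2 + (6/5)*3*(-3))*16)*(-12) = ((9 + (1/5)*9 - 54/5)*16)*(-12) = ((9 + 9/5 - 54/5)*16)*(-12) = (0*16)*(-12) = 0*(-12) = 0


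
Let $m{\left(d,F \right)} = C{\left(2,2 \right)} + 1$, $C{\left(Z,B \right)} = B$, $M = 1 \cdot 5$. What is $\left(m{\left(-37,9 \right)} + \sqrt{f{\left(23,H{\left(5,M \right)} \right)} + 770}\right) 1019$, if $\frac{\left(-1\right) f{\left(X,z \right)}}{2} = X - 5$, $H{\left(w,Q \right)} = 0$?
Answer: $3057 + 1019 \sqrt{734} \approx 30664.0$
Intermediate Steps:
$M = 5$
$f{\left(X,z \right)} = 10 - 2 X$ ($f{\left(X,z \right)} = - 2 \left(X - 5\right) = - 2 \left(-5 + X\right) = 10 - 2 X$)
$m{\left(d,F \right)} = 3$ ($m{\left(d,F \right)} = 2 + 1 = 3$)
$\left(m{\left(-37,9 \right)} + \sqrt{f{\left(23,H{\left(5,M \right)} \right)} + 770}\right) 1019 = \left(3 + \sqrt{\left(10 - 46\right) + 770}\right) 1019 = \left(3 + \sqrt{-36 + 770}\right) 1019 = \left(3 + \sqrt{734}\right) 1019 = 3057 + 1019 \sqrt{734}$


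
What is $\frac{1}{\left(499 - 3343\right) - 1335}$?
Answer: $- \frac{1}{4179} \approx -0.00023929$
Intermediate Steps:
$\frac{1}{\left(499 - 3343\right) - 1335} = \frac{1}{-2844 - 1335} = \frac{1}{-4179} = - \frac{1}{4179}$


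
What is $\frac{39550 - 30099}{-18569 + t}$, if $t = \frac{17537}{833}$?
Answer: $- \frac{7872683}{15450440} \approx -0.50954$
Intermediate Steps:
$t = \frac{17537}{833}$ ($t = 17537 \cdot \frac{1}{833} = \frac{17537}{833} \approx 21.053$)
$\frac{39550 - 30099}{-18569 + t} = \frac{39550 - 30099}{-18569 + \frac{17537}{833}} = \frac{9451}{- \frac{15450440}{833}} = 9451 \left(- \frac{833}{15450440}\right) = - \frac{7872683}{15450440}$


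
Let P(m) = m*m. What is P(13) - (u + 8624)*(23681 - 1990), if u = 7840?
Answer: -357120455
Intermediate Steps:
P(m) = m**2
P(13) - (u + 8624)*(23681 - 1990) = 13**2 - (7840 + 8624)*(23681 - 1990) = 169 - 16464*21691 = 169 - 1*357120624 = 169 - 357120624 = -357120455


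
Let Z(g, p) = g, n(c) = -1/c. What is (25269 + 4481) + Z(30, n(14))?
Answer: 29780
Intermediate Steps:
(25269 + 4481) + Z(30, n(14)) = (25269 + 4481) + 30 = 29750 + 30 = 29780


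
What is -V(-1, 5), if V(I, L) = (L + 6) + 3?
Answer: -14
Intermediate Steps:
V(I, L) = 9 + L (V(I, L) = (6 + L) + 3 = 9 + L)
-V(-1, 5) = -(9 + 5) = -1*14 = -14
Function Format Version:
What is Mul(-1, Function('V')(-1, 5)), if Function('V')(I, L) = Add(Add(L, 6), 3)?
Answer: -14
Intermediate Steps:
Function('V')(I, L) = Add(9, L) (Function('V')(I, L) = Add(Add(6, L), 3) = Add(9, L))
Mul(-1, Function('V')(-1, 5)) = Mul(-1, Add(9, 5)) = Mul(-1, 14) = -14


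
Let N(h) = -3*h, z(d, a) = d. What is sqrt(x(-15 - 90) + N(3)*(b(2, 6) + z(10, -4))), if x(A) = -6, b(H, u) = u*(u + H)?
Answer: 4*I*sqrt(33) ≈ 22.978*I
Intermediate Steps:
b(H, u) = u*(H + u)
sqrt(x(-15 - 90) + N(3)*(b(2, 6) + z(10, -4))) = sqrt(-6 + (-3*3)*(6*(2 + 6) + 10)) = sqrt(-6 - 9*(6*8 + 10)) = sqrt(-6 - 9*(48 + 10)) = sqrt(-6 - 9*58) = sqrt(-6 - 522) = sqrt(-528) = 4*I*sqrt(33)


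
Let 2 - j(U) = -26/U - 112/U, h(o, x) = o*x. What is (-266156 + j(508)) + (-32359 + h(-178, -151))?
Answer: -68995221/254 ≈ -2.7163e+5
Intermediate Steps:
j(U) = 2 + 138/U (j(U) = 2 - (-26/U - 112/U) = 2 - (-138)/U = 2 + 138/U)
(-266156 + j(508)) + (-32359 + h(-178, -151)) = (-266156 + (2 + 138/508)) + (-32359 - 178*(-151)) = (-266156 + (2 + 138*(1/508))) + (-32359 + 26878) = (-266156 + (2 + 69/254)) - 5481 = (-266156 + 577/254) - 5481 = -67603047/254 - 5481 = -68995221/254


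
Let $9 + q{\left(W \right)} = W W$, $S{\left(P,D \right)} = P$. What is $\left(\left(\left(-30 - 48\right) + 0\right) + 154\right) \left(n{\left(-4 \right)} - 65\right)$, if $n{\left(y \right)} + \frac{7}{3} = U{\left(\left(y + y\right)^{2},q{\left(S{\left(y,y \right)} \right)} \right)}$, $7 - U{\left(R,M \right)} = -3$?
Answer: $- \frac{13072}{3} \approx -4357.3$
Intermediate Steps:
$q{\left(W \right)} = -9 + W^{2}$ ($q{\left(W \right)} = -9 + W W = -9 + W^{2}$)
$U{\left(R,M \right)} = 10$ ($U{\left(R,M \right)} = 7 - -3 = 7 + 3 = 10$)
$n{\left(y \right)} = \frac{23}{3}$ ($n{\left(y \right)} = - \frac{7}{3} + 10 = \frac{23}{3}$)
$\left(\left(\left(-30 - 48\right) + 0\right) + 154\right) \left(n{\left(-4 \right)} - 65\right) = \left(\left(\left(-30 - 48\right) + 0\right) + 154\right) \left(\frac{23}{3} - 65\right) = \left(\left(-78 + 0\right) + 154\right) \left(- \frac{172}{3}\right) = \left(-78 + 154\right) \left(- \frac{172}{3}\right) = 76 \left(- \frac{172}{3}\right) = - \frac{13072}{3}$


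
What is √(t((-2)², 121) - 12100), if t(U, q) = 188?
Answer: 2*I*√2978 ≈ 109.14*I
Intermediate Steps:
√(t((-2)², 121) - 12100) = √(188 - 12100) = √(-11912) = 2*I*√2978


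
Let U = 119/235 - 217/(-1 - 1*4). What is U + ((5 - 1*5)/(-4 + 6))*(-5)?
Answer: 10318/235 ≈ 43.906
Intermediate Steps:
U = 10318/235 (U = 119*(1/235) - 217/(-1 - 4) = 119/235 - 217/(-5) = 119/235 - 217*(-⅕) = 119/235 + 217/5 = 10318/235 ≈ 43.906)
U + ((5 - 1*5)/(-4 + 6))*(-5) = 10318/235 + ((5 - 1*5)/(-4 + 6))*(-5) = 10318/235 + ((5 - 5)/2)*(-5) = 10318/235 + ((½)*0)*(-5) = 10318/235 + 0*(-5) = 10318/235 + 0 = 10318/235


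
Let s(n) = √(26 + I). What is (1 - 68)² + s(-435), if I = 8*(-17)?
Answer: 4489 + I*√110 ≈ 4489.0 + 10.488*I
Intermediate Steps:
I = -136
s(n) = I*√110 (s(n) = √(26 - 136) = √(-110) = I*√110)
(1 - 68)² + s(-435) = (1 - 68)² + I*√110 = (-67)² + I*√110 = 4489 + I*√110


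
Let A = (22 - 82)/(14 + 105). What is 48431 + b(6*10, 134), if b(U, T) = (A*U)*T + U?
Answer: 5288029/119 ≈ 44437.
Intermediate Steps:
A = -60/119 ≈ -0.50420
b(U, T) = U - 60*T*U/119 (b(U, T) = (-60*U/119)*T + U = -60*T*U/119 + U = U - 60*T*U/119)
48431 + b(6*10, 134) = 48431 + (6*10)*(119 - 60*134)/119 = 48431 + (1/119)*60*(119 - 8040) = 48431 + (1/119)*60*(-7921) = 48431 - 475260/119 = 5288029/119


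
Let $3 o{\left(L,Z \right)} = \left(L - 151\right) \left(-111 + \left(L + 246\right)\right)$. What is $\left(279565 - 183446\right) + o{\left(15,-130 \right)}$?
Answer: $89319$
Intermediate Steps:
$o{\left(L,Z \right)} = \frac{\left(-151 + L\right) \left(135 + L\right)}{3}$ ($o{\left(L,Z \right)} = \frac{\left(L - 151\right) \left(-111 + \left(L + 246\right)\right)}{3} = \frac{\left(-151 + L\right) \left(-111 + \left(246 + L\right)\right)}{3} = \frac{\left(-151 + L\right) \left(135 + L\right)}{3}$)
$\left(279565 - 183446\right) + o{\left(15,-130 \right)} = \left(279565 - 183446\right) - \left(6875 - 75\right) = 96119 - 6800 = 89319$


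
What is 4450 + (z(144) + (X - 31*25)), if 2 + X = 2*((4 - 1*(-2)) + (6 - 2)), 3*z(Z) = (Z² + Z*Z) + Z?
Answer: 17565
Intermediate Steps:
z(Z) = Z/3 + 2*Z²/3 (z(Z) = ((Z² + Z*Z) + Z)/3 = ((Z² + Z²) + Z)/3 = (2*Z² + Z)/3 = (Z + 2*Z²)/3 = Z/3 + 2*Z²/3)
X = 18 (X = -2 + 2*((4 - 1*(-2)) + (6 - 2)) = -2 + 2*((4 + 2) + 4) = -2 + 2*(6 + 4) = -2 + 2*10 = -2 + 20 = 18)
4450 + (z(144) + (X - 31*25)) = 4450 + ((⅓)*144*(1 + 2*144) + (18 - 31*25)) = 4450 + ((⅓)*144*(1 + 288) + (18 - 775)) = 4450 + ((⅓)*144*289 - 757) = 4450 + (13872 - 757) = 4450 + 13115 = 17565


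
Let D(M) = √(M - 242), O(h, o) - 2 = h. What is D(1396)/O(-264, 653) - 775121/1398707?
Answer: -775121/1398707 - √1154/262 ≈ -0.68383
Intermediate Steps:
O(h, o) = 2 + h
D(M) = √(-242 + M)
D(1396)/O(-264, 653) - 775121/1398707 = √(-242 + 1396)/(2 - 264) - 775121/1398707 = √1154/(-262) - 775121*1/1398707 = √1154*(-1/262) - 775121/1398707 = -√1154/262 - 775121/1398707 = -775121/1398707 - √1154/262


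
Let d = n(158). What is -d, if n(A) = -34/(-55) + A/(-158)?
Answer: 21/55 ≈ 0.38182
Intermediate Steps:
n(A) = 34/55 - A/158 (n(A) = -34*(-1/55) + A*(-1/158) = 34/55 - A/158)
d = -21/55 (d = 34/55 - 1/158*158 = 34/55 - 1 = -21/55 ≈ -0.38182)
-d = -1*(-21/55) = 21/55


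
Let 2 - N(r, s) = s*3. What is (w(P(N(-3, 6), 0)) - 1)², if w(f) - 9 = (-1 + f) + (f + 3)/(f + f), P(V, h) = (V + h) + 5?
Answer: 1600/121 ≈ 13.223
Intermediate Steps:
N(r, s) = 2 - 3*s (N(r, s) = 2 - s*3 = 2 - 3*s)
P(V, h) = 5 + V + h
w(f) = 8 + f + (3 + f)/(2*f) (w(f) = 9 + ((-1 + f) + (f + 3)/(f + f)) = 9 + ((-1 + f) + (3 + f)/((2*f))) = 9 + ((-1 + f) + (3 + f)*(1/(2*f))) = 9 + ((-1 + f) + (3 + f)/(2*f)) = 9 + (-1 + f + (3 + f)/(2*f)) = 8 + f + (3 + f)/(2*f))
(w(P(N(-3, 6), 0)) - 1)² = ((17/2 + (5 + (2 - 3*6) + 0) + 3/(2*(5 + (2 - 3*6) + 0))) - 1)² = ((17/2 + (5 + (2 - 18) + 0) + 3/(2*(5 + (2 - 18) + 0))) - 1)² = ((17/2 + (5 - 16 + 0) + 3/(2*(5 - 16 + 0))) - 1)² = ((17/2 - 11 + (3/2)/(-11)) - 1)² = ((17/2 - 11 + (3/2)*(-1/11)) - 1)² = ((17/2 - 11 - 3/22) - 1)² = (-29/11 - 1)² = (-40/11)² = 1600/121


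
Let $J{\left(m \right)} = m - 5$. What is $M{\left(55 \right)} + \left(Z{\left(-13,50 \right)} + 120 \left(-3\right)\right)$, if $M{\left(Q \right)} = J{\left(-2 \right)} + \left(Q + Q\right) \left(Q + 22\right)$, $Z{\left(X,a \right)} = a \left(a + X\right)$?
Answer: $9953$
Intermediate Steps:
$J{\left(m \right)} = -5 + m$
$Z{\left(X,a \right)} = a \left(X + a\right)$
$M{\left(Q \right)} = -7 + 2 Q \left(22 + Q\right)$ ($M{\left(Q \right)} = \left(-5 - 2\right) + \left(Q + Q\right) \left(Q + 22\right) = -7 + 2 Q \left(22 + Q\right)$)
$M{\left(55 \right)} + \left(Z{\left(-13,50 \right)} + 120 \left(-3\right)\right) = \left(-7 + 2 \cdot 55^{2} + 44 \cdot 55\right) + \left(50 \left(-13 + 50\right) + 120 \left(-3\right)\right) = \left(-7 + 2 \cdot 3025 + 2420\right) + \left(50 \cdot 37 - 360\right) = \left(-7 + 6050 + 2420\right) + \left(1850 - 360\right) = 8463 + 1490 = 9953$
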